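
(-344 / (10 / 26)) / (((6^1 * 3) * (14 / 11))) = -12298 / 315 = -39.04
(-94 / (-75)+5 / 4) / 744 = 751 / 223200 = 0.00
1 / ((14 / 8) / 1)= 4 / 7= 0.57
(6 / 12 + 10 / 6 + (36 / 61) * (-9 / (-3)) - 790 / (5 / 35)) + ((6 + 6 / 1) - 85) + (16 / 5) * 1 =-10240429 / 1830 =-5595.86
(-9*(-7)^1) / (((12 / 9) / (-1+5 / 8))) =-567 / 32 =-17.72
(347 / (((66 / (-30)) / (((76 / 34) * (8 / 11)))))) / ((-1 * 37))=527440 / 76109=6.93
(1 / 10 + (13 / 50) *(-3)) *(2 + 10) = -8.16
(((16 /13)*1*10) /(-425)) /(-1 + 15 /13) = -16 /85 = -0.19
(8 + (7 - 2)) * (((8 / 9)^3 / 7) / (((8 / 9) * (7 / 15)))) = 3.14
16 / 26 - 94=-1214 / 13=-93.38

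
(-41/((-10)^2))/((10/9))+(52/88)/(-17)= -75503/187000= -0.40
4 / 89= 0.04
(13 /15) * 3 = 13 /5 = 2.60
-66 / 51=-22 / 17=-1.29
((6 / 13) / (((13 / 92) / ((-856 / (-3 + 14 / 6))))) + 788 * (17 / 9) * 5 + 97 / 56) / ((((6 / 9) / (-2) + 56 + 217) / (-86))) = -42624409147 / 11612328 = -3670.62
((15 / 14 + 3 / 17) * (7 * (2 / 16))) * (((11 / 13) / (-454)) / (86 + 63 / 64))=-0.00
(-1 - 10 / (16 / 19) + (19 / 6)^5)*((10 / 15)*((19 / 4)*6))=45143677 / 7776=5805.51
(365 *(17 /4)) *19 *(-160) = -4715800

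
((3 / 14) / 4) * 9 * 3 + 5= 361 / 56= 6.45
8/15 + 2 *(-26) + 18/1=-33.47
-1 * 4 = -4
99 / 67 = 1.48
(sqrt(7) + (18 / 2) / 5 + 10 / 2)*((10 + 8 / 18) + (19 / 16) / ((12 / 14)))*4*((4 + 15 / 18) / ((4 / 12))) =98803*sqrt(7) / 144 + 1679651 / 360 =6481.03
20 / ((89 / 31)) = 620 / 89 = 6.97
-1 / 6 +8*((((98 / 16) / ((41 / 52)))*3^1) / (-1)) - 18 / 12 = -23137 / 123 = -188.11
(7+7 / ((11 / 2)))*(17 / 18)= 1547 / 198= 7.81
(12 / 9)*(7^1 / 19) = 0.49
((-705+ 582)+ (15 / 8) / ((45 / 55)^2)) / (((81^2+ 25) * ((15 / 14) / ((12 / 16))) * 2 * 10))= -181741 / 284515200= -0.00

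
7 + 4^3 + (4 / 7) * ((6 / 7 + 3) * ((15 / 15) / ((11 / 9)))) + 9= 44092 / 539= 81.80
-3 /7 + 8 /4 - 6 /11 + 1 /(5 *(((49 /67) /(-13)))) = -6816 /2695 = -2.53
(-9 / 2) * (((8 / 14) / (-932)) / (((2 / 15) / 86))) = 5805 / 3262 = 1.78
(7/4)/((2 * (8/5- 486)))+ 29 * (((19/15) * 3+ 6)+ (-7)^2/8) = 6391633/13840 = 461.82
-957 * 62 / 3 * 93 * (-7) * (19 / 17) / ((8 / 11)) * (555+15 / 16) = 11968110876645 / 1088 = 11000101908.68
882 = 882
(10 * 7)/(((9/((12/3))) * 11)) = 2.83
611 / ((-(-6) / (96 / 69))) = 9776 / 69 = 141.68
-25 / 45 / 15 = -1 / 27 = -0.04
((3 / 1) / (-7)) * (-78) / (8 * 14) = 117 / 392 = 0.30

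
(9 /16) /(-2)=-9 /32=-0.28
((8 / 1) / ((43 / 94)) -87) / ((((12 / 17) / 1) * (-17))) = 2989 / 516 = 5.79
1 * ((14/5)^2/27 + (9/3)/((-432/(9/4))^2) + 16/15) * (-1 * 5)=-3752161/552960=-6.79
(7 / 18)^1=7 / 18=0.39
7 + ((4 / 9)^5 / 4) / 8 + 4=649571 / 59049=11.00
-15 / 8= -1.88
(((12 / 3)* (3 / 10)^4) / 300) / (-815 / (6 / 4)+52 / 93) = -837 / 4206500000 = -0.00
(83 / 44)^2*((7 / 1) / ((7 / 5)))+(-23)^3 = -23520867 / 1936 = -12149.21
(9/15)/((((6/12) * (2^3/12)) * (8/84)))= 189/10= 18.90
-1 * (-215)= 215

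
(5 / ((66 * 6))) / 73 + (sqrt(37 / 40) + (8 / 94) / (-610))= 13859 / 414396180 + sqrt(370) / 20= 0.96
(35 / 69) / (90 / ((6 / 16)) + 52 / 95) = 3325 / 1576788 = 0.00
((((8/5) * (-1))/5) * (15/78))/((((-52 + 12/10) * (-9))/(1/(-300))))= 1/2228850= 0.00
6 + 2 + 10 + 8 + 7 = 33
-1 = -1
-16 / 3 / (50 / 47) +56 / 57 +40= 51256 / 1425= 35.97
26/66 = 13/33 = 0.39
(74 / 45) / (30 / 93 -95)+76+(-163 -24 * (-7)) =10695781 / 132075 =80.98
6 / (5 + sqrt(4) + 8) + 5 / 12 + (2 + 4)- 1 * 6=49 / 60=0.82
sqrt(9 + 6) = sqrt(15) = 3.87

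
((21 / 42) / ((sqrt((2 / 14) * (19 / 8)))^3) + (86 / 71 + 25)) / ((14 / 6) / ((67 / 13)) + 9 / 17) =47838 * sqrt(266) / 302879 + 6359037 / 238276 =29.26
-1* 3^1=-3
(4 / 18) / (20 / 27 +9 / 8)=48 / 403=0.12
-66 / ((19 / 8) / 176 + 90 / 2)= -92928 / 63379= -1.47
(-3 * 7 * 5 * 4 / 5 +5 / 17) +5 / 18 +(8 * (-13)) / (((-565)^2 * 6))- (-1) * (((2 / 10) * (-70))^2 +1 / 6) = 112.74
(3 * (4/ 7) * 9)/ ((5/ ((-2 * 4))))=-864/ 35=-24.69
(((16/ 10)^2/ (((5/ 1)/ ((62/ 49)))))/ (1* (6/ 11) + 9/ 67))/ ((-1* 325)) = -2924416/ 997303125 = -0.00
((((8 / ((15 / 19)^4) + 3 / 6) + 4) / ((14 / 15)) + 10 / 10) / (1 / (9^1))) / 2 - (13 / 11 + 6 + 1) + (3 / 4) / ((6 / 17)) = 13794373 / 115500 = 119.43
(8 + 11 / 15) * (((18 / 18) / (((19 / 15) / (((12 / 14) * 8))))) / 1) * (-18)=-113184 / 133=-851.01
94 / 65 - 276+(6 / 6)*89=-12061 / 65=-185.55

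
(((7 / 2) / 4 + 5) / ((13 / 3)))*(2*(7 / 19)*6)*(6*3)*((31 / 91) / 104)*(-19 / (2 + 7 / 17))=-2006289 / 720616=-2.78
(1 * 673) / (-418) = -673 / 418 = -1.61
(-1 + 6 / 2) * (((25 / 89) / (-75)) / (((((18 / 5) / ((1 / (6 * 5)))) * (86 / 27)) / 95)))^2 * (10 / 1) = 45125 / 2109013776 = 0.00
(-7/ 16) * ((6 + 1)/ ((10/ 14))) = -343/ 80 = -4.29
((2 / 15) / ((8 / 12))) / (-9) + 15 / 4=671 / 180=3.73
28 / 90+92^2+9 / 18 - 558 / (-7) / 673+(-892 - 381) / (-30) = 1803518396 / 211995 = 8507.36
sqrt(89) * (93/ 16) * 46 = 2139 * sqrt(89)/ 8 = 2522.41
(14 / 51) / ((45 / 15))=14 / 153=0.09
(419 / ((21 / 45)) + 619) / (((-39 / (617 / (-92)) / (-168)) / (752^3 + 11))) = -18635464633637.55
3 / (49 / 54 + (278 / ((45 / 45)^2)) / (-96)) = -1296 / 859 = -1.51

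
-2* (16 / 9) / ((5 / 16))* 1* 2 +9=-619 / 45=-13.76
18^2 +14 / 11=3578 / 11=325.27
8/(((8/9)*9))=1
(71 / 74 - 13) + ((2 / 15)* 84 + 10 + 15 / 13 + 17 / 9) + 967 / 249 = 57797149 / 3593070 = 16.09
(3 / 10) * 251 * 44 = 16566 / 5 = 3313.20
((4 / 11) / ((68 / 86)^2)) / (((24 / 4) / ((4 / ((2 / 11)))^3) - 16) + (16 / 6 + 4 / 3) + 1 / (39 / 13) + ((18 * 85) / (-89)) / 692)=-41337064956 / 830888784433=-0.05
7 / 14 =1 / 2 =0.50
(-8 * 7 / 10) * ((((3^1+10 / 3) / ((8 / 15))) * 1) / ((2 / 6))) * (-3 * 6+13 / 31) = 217455 / 62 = 3507.34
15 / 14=1.07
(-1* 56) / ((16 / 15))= -105 / 2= -52.50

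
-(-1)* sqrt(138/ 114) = sqrt(437)/ 19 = 1.10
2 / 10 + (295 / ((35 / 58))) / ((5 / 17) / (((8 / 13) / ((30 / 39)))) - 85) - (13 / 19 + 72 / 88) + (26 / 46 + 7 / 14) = -2328997201 / 387299990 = -6.01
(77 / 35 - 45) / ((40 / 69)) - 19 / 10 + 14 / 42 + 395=95881 / 300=319.60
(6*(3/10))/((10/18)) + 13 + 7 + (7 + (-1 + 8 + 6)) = 1081/25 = 43.24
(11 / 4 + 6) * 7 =245 / 4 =61.25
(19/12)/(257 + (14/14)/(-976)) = 4636/752493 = 0.01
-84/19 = -4.42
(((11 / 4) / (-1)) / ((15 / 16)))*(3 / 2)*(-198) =4356 / 5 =871.20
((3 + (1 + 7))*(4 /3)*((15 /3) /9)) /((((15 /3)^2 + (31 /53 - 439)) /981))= -19.33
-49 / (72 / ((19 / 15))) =-931 / 1080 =-0.86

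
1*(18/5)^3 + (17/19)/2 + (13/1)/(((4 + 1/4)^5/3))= 317869921037/6744320750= 47.13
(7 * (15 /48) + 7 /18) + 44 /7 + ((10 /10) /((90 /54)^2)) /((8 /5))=45799 /5040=9.09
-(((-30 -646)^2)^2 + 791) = -208827065367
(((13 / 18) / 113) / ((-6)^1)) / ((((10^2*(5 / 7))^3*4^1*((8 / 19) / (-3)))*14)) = 12103 / 32544000000000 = 0.00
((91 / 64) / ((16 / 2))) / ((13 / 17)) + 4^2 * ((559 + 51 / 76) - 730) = -26509099 / 9728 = -2725.03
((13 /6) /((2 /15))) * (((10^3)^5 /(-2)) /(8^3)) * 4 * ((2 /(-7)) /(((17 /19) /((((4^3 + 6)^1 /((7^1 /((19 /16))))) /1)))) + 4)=-1571044921875000 /119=-13202058167016.81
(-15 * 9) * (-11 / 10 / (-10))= -297 / 20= -14.85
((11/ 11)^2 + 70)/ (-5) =-71/ 5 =-14.20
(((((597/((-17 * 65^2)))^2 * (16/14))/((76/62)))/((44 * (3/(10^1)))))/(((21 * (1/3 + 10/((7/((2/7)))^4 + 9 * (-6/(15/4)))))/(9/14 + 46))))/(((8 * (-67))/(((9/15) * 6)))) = -623852268845265333/2856929985544403451182500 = -0.00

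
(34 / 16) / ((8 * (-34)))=-1 / 128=-0.01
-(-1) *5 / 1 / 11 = 0.45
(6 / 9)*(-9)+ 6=0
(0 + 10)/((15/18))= 12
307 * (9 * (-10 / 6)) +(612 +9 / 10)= -39921 / 10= -3992.10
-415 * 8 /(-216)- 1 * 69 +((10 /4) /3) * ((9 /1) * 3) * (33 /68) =-156833 /3672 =-42.71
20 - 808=-788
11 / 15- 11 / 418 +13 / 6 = 273 / 95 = 2.87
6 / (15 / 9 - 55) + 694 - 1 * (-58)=60151 / 80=751.89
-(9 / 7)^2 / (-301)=81 / 14749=0.01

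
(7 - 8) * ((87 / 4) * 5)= -435 / 4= -108.75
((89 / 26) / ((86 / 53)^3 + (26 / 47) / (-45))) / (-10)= -5604772419 / 69752157176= -0.08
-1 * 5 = -5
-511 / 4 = -127.75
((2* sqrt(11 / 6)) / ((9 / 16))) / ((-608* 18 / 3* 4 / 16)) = -sqrt(66) / 1539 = -0.01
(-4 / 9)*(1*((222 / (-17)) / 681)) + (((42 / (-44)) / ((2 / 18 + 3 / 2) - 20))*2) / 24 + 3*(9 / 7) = 3.87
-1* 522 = -522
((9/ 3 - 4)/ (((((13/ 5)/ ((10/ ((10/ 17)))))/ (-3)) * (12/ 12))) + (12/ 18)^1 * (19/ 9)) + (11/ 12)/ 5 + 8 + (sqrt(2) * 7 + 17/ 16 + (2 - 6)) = 7 * sqrt(2) + 737623/ 28080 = 36.17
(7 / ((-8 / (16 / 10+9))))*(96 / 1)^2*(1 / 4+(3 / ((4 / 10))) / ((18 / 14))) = -2599968 / 5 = -519993.60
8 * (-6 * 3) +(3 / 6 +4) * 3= -261 / 2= -130.50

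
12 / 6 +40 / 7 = 54 / 7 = 7.71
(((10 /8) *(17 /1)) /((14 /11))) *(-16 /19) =-14.06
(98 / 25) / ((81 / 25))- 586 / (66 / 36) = -318.43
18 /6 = 3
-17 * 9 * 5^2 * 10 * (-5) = 191250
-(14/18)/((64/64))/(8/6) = -7/12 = -0.58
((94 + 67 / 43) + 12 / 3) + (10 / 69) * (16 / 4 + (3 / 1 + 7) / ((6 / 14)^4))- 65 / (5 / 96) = -11545129 / 10449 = -1104.90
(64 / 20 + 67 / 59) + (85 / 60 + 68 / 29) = 831247 / 102660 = 8.10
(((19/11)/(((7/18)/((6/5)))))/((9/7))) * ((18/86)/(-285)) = -36/11825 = -0.00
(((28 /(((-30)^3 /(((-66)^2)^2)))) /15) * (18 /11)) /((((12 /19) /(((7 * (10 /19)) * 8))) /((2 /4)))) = -6261024 /125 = -50088.19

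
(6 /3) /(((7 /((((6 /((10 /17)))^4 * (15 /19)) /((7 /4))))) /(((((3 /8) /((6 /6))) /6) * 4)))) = 348.80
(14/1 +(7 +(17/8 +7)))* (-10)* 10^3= -301250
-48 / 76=-12 / 19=-0.63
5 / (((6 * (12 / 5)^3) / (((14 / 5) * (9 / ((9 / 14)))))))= 6125 / 2592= 2.36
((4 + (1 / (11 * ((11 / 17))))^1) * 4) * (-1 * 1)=-2004 / 121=-16.56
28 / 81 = 0.35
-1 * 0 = 0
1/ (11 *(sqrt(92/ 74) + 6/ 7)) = -777/ 5071 + 49 *sqrt(1702)/ 10142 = 0.05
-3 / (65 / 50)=-30 / 13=-2.31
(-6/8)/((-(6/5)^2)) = 25/48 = 0.52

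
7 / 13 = 0.54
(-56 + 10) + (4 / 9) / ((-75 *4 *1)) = -31051 / 675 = -46.00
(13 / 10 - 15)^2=18769 / 100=187.69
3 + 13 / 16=61 / 16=3.81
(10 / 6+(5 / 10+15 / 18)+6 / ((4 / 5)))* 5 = 105 / 2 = 52.50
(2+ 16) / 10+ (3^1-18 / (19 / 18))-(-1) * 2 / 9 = -10286 / 855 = -12.03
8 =8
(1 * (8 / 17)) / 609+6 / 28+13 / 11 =318161 / 227766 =1.40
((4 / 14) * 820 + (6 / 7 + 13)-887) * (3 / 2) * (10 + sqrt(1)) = -73788 / 7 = -10541.14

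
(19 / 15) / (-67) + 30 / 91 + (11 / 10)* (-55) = -11009213 / 182910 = -60.19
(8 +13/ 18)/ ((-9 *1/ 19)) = -2983/ 162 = -18.41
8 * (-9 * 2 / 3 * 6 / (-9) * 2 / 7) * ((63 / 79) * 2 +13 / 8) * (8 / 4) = 58.88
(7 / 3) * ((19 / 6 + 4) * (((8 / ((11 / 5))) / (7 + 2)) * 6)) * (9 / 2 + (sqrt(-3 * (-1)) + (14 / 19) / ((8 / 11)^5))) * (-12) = -3804924445 / 963072 - 48160 * sqrt(3) / 99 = -4793.40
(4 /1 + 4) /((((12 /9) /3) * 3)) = 6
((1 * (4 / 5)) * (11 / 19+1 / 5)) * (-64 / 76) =-4736 / 9025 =-0.52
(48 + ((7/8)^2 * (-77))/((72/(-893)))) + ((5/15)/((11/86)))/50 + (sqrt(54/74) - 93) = 3 * sqrt(111)/37 + 869596523/1267200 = 687.09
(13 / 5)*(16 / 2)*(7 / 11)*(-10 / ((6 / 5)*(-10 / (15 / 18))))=9.19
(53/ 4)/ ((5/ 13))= 689/ 20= 34.45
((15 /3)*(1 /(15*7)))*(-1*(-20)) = 20 /21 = 0.95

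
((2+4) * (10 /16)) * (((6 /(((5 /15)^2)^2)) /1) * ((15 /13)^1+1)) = 3925.38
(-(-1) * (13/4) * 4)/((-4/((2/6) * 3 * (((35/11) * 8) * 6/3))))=-1820/11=-165.45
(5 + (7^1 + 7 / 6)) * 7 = 553 / 6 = 92.17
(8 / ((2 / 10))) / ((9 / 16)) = 640 / 9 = 71.11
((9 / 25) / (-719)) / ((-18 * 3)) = 1 / 107850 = 0.00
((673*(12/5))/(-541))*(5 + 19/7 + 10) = -1001424/18935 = -52.89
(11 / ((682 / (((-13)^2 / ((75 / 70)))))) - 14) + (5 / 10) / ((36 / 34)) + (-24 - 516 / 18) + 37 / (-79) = -64.12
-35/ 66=-0.53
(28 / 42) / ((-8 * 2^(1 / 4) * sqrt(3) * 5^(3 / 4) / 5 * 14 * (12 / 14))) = -2^(3 / 4) * sqrt(3) * 5^(1 / 4) / 864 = -0.01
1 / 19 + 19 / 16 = 377 / 304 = 1.24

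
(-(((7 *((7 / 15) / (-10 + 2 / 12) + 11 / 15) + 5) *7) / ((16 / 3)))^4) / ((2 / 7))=-5946314683426545127 / 62040888320000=-95845.09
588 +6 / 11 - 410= 1964 / 11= 178.55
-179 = -179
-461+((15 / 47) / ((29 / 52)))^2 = -855823109 / 1857769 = -460.67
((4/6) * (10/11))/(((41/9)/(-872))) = -52320/451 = -116.01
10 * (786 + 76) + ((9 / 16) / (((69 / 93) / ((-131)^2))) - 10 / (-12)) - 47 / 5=119353897 / 5520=21622.08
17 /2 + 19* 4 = 169 /2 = 84.50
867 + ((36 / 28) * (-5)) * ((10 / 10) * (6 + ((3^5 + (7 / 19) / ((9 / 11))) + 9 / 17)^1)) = -239024 / 323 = -740.01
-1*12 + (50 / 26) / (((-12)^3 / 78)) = -3481 / 288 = -12.09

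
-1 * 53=-53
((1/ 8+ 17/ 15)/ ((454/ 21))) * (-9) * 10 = -9513/ 1816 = -5.24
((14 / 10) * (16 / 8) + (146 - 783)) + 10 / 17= -53857 / 85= -633.61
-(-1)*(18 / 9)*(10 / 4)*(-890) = -4450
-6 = -6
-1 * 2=-2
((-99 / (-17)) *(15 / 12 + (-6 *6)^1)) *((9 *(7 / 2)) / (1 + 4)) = -866943 / 680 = -1274.92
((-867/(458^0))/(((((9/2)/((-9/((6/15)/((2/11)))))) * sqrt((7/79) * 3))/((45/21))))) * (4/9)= 57800 * sqrt(1659)/1617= 1455.93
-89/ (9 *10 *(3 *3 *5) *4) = -89/ 16200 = -0.01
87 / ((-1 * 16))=-87 / 16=-5.44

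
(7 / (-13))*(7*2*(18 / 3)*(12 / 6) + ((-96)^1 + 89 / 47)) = -24311 / 611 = -39.79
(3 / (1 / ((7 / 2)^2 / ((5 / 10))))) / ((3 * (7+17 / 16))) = 392 / 129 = 3.04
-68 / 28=-17 / 7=-2.43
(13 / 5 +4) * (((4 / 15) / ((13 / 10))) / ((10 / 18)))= 792 / 325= 2.44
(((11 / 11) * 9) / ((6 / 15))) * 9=202.50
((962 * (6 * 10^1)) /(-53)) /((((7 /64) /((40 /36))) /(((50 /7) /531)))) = -615680000 /4137021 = -148.82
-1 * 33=-33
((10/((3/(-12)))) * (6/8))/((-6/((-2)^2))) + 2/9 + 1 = 191/9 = 21.22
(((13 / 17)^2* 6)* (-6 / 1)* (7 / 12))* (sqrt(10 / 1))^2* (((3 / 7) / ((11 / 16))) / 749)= -243360 / 2381071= -0.10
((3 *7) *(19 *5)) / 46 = 1995 / 46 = 43.37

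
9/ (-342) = -1/ 38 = -0.03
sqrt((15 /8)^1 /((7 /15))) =15 * sqrt(14) /28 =2.00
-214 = -214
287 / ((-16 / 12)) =-861 / 4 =-215.25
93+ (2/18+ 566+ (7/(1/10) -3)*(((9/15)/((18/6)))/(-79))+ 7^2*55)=11923262/3555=3353.94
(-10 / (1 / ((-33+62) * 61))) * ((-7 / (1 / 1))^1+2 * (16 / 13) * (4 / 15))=4376506 / 39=112218.10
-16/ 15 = -1.07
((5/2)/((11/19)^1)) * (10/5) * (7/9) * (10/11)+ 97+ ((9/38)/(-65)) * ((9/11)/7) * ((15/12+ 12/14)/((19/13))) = 79446486359/770532840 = 103.11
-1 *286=-286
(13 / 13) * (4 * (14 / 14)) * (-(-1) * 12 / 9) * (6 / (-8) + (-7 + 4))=-20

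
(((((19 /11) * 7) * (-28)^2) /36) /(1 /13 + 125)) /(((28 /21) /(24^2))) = 2711072 /2981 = 909.45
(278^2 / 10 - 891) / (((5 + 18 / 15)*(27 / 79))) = 2700773 / 837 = 3226.73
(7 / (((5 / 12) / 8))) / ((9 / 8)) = 119.47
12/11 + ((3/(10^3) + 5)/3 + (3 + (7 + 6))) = 18.76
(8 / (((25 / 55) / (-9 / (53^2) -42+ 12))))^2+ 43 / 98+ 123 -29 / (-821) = 4427571582495646407 / 15871308007450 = 278967.03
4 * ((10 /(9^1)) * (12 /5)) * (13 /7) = 416 /21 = 19.81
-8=-8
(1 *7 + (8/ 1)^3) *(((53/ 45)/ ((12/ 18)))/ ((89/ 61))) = 559309/ 890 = 628.44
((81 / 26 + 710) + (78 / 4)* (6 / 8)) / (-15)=-15137 / 312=-48.52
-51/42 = -17/14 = -1.21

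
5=5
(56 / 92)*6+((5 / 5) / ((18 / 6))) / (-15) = 3757 / 1035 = 3.63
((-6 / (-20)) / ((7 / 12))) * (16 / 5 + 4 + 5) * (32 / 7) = 35136 / 1225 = 28.68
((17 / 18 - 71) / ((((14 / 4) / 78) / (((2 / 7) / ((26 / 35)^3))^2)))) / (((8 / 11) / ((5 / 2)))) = -28592265625 / 10967424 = -2607.02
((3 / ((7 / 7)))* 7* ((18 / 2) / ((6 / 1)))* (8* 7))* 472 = 832608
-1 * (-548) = 548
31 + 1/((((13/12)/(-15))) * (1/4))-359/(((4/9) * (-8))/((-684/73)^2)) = 8840.10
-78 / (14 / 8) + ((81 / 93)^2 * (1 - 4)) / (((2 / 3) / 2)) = -345759 / 6727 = -51.40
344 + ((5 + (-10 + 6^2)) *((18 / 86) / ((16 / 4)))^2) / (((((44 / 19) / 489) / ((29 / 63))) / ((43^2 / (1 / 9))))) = 678256561 / 4928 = 137633.23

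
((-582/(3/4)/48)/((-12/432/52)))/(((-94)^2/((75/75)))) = 7566/2209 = 3.43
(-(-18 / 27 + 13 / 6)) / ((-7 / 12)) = 18 / 7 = 2.57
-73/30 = -2.43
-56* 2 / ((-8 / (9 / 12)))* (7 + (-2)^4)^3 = 255507 / 2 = 127753.50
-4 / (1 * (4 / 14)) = -14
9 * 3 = 27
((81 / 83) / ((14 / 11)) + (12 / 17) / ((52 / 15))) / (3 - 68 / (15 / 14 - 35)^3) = 26707338421875 / 82613772730034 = 0.32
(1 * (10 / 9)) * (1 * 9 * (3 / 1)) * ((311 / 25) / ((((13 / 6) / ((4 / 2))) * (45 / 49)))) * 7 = 853384 / 325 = 2625.80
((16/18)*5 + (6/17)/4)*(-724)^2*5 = 1817580280/153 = 11879609.67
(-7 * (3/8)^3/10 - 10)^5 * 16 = -358385832661851514975949/219902325555200000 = -1629750.08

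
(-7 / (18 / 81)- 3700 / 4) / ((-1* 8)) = 1913 / 16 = 119.56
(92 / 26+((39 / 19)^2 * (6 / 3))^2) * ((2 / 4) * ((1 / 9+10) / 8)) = 442027943 / 9383112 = 47.11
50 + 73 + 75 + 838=1036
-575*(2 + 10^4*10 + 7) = -57505175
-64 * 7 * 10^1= -4480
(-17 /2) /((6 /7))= -119 /12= -9.92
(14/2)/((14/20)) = 10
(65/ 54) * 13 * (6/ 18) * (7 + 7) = 5915/ 81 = 73.02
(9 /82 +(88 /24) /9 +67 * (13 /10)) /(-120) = -484961 /664200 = -0.73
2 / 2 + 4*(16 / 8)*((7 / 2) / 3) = 31 / 3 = 10.33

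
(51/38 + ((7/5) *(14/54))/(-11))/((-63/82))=-3028793/1777545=-1.70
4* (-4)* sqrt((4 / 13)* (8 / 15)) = -64* sqrt(390) / 195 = -6.48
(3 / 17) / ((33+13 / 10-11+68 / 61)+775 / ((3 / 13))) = 5490 / 105237293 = 0.00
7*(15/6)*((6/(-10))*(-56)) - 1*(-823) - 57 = 1354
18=18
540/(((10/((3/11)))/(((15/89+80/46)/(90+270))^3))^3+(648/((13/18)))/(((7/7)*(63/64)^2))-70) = 0.00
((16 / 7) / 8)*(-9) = -2.57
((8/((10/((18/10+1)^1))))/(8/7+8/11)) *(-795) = -28567/30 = -952.23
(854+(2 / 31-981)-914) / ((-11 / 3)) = 96807 / 341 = 283.89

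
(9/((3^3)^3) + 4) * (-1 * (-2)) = 17498/2187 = 8.00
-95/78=-1.22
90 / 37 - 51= -1797 / 37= -48.57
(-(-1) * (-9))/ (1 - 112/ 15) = 135/ 97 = 1.39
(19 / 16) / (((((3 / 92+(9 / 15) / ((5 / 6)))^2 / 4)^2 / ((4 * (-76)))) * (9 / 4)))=-646544646400000000 / 80803613180889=-8001.43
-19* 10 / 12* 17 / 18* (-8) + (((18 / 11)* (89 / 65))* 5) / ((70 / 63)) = 129.71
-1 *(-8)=8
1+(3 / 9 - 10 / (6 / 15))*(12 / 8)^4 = -991 / 8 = -123.88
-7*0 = 0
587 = 587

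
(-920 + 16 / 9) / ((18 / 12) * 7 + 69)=-16528 / 1431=-11.55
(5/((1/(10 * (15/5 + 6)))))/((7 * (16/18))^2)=18225/1568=11.62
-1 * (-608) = 608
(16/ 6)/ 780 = 2/ 585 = 0.00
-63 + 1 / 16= -1007 / 16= -62.94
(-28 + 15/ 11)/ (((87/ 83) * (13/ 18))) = -35.19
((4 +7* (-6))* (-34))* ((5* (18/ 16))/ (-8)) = -908.44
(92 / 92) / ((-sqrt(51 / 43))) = -sqrt(2193) / 51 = -0.92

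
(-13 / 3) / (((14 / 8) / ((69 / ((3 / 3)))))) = -1196 / 7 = -170.86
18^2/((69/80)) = 8640/23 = 375.65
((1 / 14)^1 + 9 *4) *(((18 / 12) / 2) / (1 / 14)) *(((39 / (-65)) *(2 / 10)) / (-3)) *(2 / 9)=101 / 30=3.37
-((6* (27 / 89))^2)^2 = -688747536 / 62742241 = -10.98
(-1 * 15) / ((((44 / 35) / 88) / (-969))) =1017450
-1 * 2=-2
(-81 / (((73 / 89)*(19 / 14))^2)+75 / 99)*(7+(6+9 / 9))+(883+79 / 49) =-62027990056 / 3110734473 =-19.94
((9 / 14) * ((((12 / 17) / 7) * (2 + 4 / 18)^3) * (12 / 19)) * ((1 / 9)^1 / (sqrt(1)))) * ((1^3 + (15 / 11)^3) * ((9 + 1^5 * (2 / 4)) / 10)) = 15059200 / 89806563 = 0.17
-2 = -2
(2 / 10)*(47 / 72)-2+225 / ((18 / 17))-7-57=52787 / 360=146.63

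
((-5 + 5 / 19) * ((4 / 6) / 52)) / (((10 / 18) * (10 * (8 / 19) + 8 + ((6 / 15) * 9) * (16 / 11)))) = -1485 / 237016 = -0.01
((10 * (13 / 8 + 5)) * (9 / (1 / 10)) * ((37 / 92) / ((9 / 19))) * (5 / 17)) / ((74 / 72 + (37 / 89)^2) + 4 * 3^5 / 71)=23573392052625 / 235756783666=99.99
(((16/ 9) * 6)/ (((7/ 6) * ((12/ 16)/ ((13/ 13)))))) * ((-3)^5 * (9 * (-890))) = 23727908.57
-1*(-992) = 992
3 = 3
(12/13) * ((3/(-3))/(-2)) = 6/13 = 0.46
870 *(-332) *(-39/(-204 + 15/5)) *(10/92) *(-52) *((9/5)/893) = 878651280/1376113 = 638.50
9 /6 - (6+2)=-13 /2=-6.50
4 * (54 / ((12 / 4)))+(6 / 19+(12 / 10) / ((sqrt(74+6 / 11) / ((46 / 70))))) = 69 * sqrt(2255) / 35875+1374 / 19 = 72.41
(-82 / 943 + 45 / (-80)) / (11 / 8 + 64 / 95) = -22705 / 71622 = -0.32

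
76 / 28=2.71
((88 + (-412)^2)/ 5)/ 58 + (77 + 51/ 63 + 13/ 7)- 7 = 286358/ 435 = 658.29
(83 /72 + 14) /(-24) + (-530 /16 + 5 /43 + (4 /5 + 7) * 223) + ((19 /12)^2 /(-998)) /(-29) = 9170619355423 /5376265920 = 1705.76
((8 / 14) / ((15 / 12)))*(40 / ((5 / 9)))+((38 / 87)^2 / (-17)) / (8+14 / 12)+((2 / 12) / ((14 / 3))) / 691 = 1502221256509 / 45642028740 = 32.91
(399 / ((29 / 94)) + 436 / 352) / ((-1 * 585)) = -3303689 / 1492920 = -2.21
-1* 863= -863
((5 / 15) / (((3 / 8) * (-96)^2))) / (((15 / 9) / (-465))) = -31 / 1152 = -0.03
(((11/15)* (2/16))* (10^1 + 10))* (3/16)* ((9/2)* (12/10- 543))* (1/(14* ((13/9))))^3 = -27930177/275591680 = -0.10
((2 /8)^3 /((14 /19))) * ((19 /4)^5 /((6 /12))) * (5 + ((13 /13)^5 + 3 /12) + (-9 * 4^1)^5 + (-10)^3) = -11378925089861199 /1835008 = -6201022060.86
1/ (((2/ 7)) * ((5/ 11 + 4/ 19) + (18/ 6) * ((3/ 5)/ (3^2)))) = 7315/ 1808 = 4.05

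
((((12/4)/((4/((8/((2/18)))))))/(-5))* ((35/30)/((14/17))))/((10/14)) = -1071/50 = -21.42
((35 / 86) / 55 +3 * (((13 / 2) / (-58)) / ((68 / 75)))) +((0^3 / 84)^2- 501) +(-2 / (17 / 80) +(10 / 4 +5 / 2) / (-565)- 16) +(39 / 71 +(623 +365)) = 13822483996005 / 29934005552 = 461.77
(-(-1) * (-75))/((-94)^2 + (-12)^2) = -15/1796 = -0.01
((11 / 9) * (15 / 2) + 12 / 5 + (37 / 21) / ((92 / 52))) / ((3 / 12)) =121354 / 2415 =50.25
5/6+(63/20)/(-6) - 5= -563/120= -4.69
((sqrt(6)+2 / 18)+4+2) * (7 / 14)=4.28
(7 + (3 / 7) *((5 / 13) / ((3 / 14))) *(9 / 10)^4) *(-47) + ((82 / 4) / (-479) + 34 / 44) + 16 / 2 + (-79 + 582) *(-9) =-333648243723 / 68497000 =-4870.99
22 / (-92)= -0.24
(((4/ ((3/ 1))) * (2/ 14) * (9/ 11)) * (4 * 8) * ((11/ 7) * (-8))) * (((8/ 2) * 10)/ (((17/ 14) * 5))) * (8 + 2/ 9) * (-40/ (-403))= -48496640/ 143871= -337.08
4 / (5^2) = 4 / 25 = 0.16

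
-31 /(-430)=31 /430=0.07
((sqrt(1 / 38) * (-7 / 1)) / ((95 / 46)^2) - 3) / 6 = -1 / 2 - 3703 * sqrt(38) / 514425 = -0.54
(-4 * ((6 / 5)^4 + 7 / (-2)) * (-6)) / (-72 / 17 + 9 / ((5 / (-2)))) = 4.37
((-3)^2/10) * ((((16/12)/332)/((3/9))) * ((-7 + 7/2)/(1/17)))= -1071/1660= -0.65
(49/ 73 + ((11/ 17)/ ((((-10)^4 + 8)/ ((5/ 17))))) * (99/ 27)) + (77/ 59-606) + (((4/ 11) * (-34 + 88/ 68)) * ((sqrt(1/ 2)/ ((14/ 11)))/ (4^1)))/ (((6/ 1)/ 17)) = -608.70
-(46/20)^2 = -529/100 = -5.29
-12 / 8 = -3 / 2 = -1.50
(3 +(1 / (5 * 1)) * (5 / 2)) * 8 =28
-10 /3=-3.33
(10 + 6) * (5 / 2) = 40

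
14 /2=7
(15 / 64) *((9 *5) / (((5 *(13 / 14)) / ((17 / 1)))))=16065 / 416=38.62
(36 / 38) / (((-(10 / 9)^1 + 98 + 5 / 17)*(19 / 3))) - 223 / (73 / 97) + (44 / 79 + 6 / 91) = -832947970542971 / 2816957580073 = -295.69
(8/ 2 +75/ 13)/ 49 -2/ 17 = 885/ 10829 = 0.08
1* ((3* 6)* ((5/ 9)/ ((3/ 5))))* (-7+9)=100/ 3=33.33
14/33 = 0.42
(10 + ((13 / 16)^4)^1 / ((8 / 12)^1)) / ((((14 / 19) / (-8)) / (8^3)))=-26531657 / 448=-59222.45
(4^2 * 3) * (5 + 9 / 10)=1416 / 5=283.20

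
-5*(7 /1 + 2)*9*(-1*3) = 1215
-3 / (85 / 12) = -36 / 85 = -0.42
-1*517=-517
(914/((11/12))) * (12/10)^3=2369088/1375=1722.97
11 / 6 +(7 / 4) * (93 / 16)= 12.01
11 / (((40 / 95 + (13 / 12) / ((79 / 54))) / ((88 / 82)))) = 132088 / 12997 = 10.16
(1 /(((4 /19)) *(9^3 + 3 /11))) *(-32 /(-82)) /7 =418 /1151157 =0.00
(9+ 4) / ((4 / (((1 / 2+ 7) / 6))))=4.06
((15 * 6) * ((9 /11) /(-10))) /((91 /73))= -5913 /1001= -5.91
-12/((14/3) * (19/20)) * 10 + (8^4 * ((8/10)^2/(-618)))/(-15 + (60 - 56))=-26.68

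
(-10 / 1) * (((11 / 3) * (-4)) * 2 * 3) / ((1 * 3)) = 880 / 3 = 293.33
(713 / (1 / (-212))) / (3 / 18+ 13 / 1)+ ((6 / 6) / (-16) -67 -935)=-12482.27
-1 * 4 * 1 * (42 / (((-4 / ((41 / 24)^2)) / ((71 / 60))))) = 835457 / 5760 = 145.04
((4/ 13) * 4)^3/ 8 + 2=4906/ 2197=2.23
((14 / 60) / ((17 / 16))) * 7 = 392 / 255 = 1.54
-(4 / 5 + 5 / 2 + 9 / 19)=-3.77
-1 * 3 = -3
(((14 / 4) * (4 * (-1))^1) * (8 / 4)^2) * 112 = -6272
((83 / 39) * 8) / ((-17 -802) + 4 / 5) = -3320 / 159549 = -0.02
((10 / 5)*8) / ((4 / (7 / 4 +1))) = 11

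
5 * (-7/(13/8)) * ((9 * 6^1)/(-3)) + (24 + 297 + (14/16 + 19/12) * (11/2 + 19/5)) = 760817/1040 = 731.55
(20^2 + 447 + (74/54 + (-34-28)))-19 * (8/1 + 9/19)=16885/27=625.37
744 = 744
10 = 10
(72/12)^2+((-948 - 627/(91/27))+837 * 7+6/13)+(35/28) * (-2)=4758.93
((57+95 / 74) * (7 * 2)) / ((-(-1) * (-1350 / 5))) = -30191 / 9990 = -3.02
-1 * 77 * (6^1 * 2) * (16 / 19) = -778.11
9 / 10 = 0.90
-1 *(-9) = 9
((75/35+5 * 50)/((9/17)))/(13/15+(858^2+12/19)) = 2850475/4405950507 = 0.00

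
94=94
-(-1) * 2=2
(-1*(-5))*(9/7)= 45/7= 6.43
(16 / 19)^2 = 256 / 361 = 0.71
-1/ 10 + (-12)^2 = 1439/ 10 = 143.90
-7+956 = 949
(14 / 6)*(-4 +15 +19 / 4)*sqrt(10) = 147*sqrt(10) / 4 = 116.21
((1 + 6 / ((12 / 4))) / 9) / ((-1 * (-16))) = 1 / 48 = 0.02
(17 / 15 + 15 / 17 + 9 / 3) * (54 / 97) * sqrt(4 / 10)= 1.77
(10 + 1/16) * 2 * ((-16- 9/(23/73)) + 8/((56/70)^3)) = -37275/64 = -582.42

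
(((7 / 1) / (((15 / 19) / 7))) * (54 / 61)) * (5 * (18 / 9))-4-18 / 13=431438 / 793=544.06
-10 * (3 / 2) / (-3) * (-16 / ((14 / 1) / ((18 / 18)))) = -5.71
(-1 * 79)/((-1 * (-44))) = -1.80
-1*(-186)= 186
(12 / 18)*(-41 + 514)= 946 / 3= 315.33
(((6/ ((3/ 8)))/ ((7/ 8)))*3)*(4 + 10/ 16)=1776/ 7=253.71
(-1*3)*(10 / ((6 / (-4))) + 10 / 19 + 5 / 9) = 955 / 57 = 16.75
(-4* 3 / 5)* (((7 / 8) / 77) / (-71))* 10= 3 / 781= 0.00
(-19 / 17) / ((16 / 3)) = -57 / 272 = -0.21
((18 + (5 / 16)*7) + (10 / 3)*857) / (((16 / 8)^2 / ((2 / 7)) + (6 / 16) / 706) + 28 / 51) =828672089 / 4190969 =197.73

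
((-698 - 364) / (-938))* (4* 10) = 21240 / 469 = 45.29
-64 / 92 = -16 / 23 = -0.70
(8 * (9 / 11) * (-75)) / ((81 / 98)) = -19600 / 33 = -593.94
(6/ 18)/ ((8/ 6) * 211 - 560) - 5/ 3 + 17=38453/ 2508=15.33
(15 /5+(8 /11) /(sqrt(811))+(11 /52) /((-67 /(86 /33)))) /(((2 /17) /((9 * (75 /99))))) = 5100 * sqrt(811) /98131+6644875 /38324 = 174.87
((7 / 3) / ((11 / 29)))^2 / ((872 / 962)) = 19821529 / 474804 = 41.75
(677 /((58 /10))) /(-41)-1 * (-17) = 16828 /1189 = 14.15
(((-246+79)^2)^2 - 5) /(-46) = -388898158 /23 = -16908615.57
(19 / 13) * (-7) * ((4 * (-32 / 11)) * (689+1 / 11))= 129041920 / 1573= 82035.55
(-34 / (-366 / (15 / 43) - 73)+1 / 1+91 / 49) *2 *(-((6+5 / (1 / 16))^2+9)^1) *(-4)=6718408400 / 39277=171051.97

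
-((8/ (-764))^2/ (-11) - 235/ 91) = 94303749/ 36517481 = 2.58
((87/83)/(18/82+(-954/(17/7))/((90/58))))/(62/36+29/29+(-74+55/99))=5457510/93135555707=0.00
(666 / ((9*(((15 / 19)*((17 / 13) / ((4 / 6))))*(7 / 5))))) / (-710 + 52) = -18278 / 352359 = -0.05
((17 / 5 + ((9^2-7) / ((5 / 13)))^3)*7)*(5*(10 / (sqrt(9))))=12463885742 / 15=830925716.13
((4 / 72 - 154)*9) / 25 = -2771 / 50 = -55.42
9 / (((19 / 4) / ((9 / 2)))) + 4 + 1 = 257 / 19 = 13.53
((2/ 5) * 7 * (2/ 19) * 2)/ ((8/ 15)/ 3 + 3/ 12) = 288/ 209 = 1.38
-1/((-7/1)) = 1/7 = 0.14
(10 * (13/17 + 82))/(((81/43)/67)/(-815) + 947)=16518285525/18900346054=0.87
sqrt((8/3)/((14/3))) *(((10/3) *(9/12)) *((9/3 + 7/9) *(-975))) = -55250 *sqrt(7)/21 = -6960.85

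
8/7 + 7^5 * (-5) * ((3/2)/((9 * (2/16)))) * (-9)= 7058948/7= 1008421.14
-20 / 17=-1.18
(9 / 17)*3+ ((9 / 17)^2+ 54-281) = -65063 / 289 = -225.13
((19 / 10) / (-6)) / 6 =-19 / 360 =-0.05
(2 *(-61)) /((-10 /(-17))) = -1037 /5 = -207.40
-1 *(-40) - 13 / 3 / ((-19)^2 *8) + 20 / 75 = 581429 / 14440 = 40.27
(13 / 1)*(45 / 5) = 117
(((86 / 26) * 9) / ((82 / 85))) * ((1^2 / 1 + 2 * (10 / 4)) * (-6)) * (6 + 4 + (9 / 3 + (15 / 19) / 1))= -155132820 / 10127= -15318.73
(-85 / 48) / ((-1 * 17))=5 / 48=0.10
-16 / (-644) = 4 / 161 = 0.02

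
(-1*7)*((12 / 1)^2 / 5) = -201.60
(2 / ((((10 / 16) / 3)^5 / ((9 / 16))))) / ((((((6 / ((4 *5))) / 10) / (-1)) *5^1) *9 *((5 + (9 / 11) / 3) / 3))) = -21897216 / 18125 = -1208.12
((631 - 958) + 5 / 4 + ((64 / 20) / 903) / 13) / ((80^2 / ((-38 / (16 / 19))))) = 27609107081 / 12020736000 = 2.30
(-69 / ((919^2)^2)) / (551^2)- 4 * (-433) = 375070693032899251903 / 216553517917378321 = 1732.00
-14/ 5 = -2.80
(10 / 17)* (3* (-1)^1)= -30 / 17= -1.76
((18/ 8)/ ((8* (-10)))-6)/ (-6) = 643/ 640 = 1.00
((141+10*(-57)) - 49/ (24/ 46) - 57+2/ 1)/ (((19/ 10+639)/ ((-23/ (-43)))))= -797525/ 1653522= -0.48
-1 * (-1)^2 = -1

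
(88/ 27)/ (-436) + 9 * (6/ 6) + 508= 1521509/ 2943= 516.99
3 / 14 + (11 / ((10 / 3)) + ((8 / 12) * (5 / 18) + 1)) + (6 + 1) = 11056 / 945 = 11.70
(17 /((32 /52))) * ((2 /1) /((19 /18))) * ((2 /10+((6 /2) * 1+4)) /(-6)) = -5967 /95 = -62.81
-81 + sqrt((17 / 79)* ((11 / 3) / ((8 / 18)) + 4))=-81 + 7* sqrt(1343) / 158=-79.38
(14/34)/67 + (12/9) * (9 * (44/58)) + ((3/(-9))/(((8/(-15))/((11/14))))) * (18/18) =35517393/3699472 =9.60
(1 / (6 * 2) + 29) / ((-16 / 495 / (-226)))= 6507105 / 32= 203347.03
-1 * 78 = -78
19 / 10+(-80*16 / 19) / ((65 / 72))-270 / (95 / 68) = -656987 / 2470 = -265.99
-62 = -62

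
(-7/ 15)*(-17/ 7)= 17/ 15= 1.13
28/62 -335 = -10371/31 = -334.55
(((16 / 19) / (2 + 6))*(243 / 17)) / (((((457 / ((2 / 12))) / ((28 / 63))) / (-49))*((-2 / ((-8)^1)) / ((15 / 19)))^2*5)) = -0.02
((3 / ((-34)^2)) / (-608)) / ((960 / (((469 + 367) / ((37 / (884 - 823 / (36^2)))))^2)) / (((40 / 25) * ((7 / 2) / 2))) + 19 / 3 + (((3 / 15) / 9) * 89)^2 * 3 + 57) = -0.00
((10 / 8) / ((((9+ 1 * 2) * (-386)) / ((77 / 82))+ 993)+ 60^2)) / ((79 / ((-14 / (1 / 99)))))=-24255 / 78842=-0.31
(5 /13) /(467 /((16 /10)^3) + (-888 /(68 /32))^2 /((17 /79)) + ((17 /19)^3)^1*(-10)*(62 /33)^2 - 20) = 93945376673280 /198231092235391928089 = 0.00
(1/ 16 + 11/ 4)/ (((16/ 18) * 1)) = 405/ 128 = 3.16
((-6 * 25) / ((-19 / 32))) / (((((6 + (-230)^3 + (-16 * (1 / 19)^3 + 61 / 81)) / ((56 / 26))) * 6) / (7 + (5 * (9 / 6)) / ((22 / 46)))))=-163422100800 / 966640809766489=-0.00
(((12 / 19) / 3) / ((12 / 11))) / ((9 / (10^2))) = 1100 / 513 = 2.14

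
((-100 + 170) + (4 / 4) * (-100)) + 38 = 8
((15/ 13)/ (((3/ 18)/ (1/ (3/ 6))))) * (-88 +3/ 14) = -110610/ 91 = -1215.49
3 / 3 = 1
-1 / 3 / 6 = -1 / 18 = -0.06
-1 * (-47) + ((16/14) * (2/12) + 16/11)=11237/231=48.65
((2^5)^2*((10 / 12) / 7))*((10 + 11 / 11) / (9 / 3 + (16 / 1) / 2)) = 2560 / 21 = 121.90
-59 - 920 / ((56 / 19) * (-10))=-389 / 14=-27.79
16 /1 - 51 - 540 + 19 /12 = -6881 /12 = -573.42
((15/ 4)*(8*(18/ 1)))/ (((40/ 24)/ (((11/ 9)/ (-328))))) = -99/ 82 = -1.21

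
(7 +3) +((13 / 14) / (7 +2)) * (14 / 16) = 1453 / 144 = 10.09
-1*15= -15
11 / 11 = 1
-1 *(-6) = 6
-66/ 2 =-33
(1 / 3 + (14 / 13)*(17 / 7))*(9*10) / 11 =24.13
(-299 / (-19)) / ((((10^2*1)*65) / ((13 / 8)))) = 299 / 76000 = 0.00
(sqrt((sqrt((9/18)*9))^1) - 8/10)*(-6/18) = -2^(3/4)*sqrt(3)/6+4/15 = -0.22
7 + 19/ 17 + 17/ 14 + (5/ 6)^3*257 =4062743/ 25704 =158.06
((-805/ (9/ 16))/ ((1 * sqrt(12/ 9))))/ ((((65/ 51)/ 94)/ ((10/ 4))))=-5145560 * sqrt(3)/ 39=-228522.34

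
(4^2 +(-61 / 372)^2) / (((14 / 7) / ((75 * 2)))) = 55446625 / 46128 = 1202.02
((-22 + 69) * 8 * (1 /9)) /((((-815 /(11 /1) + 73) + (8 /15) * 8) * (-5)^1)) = -2.63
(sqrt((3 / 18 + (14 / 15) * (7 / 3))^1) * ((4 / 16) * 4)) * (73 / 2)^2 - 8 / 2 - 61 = -65 + 5329 * sqrt(2110) / 120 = 1974.89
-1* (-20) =20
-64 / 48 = -4 / 3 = -1.33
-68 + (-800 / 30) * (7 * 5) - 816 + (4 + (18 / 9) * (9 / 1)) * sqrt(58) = -5452 / 3 + 22 * sqrt(58) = -1649.79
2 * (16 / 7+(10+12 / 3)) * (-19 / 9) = -1444 / 21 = -68.76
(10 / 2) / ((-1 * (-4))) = 5 / 4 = 1.25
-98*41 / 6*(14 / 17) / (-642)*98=1378174 / 16371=84.18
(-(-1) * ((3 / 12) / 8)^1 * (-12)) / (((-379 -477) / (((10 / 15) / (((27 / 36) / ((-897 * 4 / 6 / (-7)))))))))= 299 / 8988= 0.03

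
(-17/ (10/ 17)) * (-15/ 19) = 867/ 38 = 22.82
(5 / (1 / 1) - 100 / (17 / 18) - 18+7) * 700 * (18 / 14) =-1711800 / 17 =-100694.12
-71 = -71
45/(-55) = -0.82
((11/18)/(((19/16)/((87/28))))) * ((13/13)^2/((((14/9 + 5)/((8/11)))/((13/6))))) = 3016/7847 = 0.38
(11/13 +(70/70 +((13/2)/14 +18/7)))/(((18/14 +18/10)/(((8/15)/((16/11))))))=0.58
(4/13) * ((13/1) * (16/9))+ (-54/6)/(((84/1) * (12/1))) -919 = -919193/1008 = -911.90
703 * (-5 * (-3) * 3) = 31635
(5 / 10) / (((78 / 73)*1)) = 73 / 156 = 0.47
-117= -117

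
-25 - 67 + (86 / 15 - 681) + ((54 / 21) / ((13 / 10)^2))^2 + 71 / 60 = -12826622377 / 16793868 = -763.77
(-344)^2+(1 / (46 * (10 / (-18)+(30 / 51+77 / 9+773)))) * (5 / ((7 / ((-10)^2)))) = 253145203802 / 2139207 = 118336.00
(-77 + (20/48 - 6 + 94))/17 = 137/204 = 0.67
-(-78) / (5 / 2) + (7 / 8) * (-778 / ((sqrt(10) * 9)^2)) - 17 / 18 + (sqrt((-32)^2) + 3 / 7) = 280523 / 4536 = 61.84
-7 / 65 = -0.11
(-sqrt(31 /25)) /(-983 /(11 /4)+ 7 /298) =3278* sqrt(31) /5858295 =0.00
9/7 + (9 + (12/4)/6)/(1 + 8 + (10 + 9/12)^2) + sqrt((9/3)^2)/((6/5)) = 107757/27902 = 3.86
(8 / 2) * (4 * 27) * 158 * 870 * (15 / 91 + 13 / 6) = 12599033760 / 91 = 138450920.44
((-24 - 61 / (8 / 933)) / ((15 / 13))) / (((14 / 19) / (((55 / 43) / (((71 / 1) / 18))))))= -2722.51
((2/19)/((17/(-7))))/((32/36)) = -63/1292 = -0.05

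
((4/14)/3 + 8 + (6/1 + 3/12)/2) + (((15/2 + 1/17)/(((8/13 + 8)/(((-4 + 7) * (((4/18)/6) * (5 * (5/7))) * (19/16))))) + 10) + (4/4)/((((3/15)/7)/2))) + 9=386278751/3838464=100.63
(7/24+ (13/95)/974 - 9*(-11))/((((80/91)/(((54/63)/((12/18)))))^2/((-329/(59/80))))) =-165509752821777/1746966400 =-94741.23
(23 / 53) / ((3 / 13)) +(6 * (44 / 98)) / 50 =376769 / 194775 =1.93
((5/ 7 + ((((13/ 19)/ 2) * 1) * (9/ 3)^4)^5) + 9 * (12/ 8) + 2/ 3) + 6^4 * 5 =27197798535261793/ 1663938528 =16345434.69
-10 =-10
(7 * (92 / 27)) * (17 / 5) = 10948 / 135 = 81.10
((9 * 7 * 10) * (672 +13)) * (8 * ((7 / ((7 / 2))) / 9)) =767200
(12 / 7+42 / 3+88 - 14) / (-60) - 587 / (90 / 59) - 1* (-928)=341267 / 630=541.69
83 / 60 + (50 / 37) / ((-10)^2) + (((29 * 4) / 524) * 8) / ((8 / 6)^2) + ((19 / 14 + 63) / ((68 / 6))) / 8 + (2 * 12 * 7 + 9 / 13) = 36371948843 / 211716960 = 171.80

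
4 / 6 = 2 / 3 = 0.67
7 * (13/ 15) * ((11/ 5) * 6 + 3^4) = 14287/ 25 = 571.48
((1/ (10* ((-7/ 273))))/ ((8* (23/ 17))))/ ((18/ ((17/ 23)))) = -3757/ 253920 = -0.01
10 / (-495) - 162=-16040 / 99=-162.02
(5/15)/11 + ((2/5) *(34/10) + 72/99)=1747/825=2.12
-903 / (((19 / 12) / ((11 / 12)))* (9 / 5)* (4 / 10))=-82775 / 114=-726.10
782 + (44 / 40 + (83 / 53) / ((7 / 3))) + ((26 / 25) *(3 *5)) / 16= 784.75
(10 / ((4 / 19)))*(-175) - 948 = -18521 / 2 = -9260.50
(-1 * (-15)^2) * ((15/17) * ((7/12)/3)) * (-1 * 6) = 7875/34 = 231.62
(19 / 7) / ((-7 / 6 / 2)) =-228 / 49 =-4.65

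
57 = 57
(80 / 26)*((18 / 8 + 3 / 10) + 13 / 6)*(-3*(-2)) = 87.08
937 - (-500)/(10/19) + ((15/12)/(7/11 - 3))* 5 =195973/104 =1884.36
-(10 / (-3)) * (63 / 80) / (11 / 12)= 63 / 22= 2.86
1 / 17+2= 35 / 17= 2.06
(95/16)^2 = 9025/256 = 35.25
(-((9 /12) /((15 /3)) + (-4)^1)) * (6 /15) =77 /50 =1.54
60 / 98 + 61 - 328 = -266.39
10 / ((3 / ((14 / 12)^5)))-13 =-67597 / 11664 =-5.80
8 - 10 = -2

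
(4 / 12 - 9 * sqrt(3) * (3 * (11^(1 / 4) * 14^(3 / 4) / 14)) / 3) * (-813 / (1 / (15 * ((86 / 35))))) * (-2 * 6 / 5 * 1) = -11326716 * 11^(1 / 4) * 14^(3 / 4) * sqrt(3) / 245+839016 / 35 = -1031490.48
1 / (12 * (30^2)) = 1 / 10800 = 0.00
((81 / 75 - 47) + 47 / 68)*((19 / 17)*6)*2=-4382673 / 7225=-606.60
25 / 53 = 0.47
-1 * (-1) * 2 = 2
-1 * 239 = -239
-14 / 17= -0.82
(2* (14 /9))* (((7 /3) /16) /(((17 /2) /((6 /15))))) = 49 /2295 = 0.02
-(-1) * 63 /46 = 63 /46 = 1.37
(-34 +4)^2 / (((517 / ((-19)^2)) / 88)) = 2599200 / 47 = 55302.13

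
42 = 42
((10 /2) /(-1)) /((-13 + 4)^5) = 5 /59049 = 0.00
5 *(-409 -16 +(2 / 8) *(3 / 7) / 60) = -237999 / 112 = -2124.99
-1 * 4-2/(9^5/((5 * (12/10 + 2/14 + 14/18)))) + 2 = -7441510/3720087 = -2.00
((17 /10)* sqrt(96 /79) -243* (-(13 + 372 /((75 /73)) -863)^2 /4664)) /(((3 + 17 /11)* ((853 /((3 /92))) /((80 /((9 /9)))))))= 2244* sqrt(474) /38747525 + 27117196929 /3249396875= 8.35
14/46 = 7/23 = 0.30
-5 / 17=-0.29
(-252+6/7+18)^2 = 2663424/49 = 54355.59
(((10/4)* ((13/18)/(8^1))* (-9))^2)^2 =17850625/1048576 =17.02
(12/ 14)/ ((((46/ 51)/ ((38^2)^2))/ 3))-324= 957025260/ 161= 5944256.27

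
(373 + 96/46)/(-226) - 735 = -3829157/5198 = -736.66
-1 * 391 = -391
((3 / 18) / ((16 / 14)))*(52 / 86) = 91 / 1032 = 0.09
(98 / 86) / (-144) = -49 / 6192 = -0.01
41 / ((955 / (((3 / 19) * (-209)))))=-1353 / 955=-1.42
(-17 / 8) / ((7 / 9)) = -153 / 56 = -2.73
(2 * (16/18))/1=16/9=1.78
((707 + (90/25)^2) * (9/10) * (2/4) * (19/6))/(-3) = -341981/1000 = -341.98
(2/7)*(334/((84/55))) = 9185/147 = 62.48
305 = 305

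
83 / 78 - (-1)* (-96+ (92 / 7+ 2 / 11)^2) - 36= 21555851 / 462462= 46.61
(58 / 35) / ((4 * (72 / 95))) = 551 / 1008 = 0.55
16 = 16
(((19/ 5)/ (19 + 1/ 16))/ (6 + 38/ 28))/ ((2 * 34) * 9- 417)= 0.00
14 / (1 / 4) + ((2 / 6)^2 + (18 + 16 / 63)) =4685 / 63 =74.37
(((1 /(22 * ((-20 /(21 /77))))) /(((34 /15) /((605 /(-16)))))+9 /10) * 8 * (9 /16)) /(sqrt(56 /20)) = 178281 * sqrt(70) /609280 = 2.45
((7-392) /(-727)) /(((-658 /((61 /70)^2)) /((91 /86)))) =-532103 /822789520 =-0.00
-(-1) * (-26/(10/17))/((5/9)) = -1989/25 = -79.56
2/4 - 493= -985/2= -492.50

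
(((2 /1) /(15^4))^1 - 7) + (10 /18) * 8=-129373 /50625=-2.56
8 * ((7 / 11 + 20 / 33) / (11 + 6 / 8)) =1312 / 1551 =0.85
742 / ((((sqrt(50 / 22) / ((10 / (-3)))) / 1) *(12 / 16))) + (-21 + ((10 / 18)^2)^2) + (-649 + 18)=-5936 *sqrt(11) / 9 - 4277147 / 6561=-2839.40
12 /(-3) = -4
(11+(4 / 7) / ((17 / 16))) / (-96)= -1373 / 11424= -0.12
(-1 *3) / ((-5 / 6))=3.60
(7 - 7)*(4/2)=0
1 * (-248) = -248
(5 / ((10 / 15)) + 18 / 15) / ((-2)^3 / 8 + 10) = 29 / 30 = 0.97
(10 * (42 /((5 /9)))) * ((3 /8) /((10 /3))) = 85.05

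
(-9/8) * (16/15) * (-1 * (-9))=-54/5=-10.80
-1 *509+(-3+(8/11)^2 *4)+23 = -58913/121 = -486.88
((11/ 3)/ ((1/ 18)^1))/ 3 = 22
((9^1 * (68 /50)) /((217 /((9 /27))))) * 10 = 204 /1085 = 0.19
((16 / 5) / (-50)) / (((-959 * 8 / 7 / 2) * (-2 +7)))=2 / 85625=0.00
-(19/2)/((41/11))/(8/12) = -627/164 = -3.82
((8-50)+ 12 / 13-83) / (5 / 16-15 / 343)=-8852144 / 19175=-461.65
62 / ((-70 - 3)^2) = 62 / 5329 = 0.01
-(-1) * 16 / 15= 16 / 15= 1.07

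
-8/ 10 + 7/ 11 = -9/ 55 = -0.16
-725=-725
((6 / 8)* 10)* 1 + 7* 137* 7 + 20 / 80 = 26883 / 4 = 6720.75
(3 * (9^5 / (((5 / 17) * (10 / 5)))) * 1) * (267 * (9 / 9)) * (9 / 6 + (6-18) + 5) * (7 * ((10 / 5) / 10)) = -61913407941 / 100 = -619134079.41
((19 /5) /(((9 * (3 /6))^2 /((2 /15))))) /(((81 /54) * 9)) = 304 /164025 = 0.00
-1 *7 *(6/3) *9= -126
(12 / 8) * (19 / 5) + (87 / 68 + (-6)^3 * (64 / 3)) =-1564347 / 340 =-4601.02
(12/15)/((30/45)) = 6/5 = 1.20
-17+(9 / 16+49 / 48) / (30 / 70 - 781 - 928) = -2439973 / 143520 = -17.00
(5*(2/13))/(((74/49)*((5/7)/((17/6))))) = 5831/2886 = 2.02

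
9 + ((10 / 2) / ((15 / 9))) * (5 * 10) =159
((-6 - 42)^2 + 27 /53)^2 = 14917935321 /2809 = 5310763.73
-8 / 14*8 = -4.57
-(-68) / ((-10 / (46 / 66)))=-782 / 165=-4.74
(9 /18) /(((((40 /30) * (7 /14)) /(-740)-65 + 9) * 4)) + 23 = 5718257 /248644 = 23.00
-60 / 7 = -8.57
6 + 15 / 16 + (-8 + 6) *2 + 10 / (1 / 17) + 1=2783 / 16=173.94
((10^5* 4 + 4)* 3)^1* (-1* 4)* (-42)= 201602016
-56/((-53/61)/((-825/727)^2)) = 2325015000/28012037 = 83.00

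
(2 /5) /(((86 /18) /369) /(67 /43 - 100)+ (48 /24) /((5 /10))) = 28115586 /281146615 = 0.10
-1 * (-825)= 825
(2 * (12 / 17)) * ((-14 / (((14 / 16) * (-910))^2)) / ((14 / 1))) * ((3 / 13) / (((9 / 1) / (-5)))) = 128 / 448374745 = 0.00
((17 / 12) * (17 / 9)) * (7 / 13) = 2023 / 1404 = 1.44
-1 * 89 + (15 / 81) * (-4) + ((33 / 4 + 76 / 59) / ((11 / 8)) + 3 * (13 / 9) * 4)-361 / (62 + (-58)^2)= -1312257823 / 20011266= -65.58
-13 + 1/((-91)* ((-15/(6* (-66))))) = -6047/455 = -13.29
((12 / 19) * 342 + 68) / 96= 2.96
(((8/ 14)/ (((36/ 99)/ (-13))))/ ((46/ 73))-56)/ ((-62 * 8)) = 28471/ 159712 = 0.18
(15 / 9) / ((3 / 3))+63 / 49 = 62 / 21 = 2.95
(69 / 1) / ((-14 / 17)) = -1173 / 14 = -83.79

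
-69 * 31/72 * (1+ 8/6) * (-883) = 4407053/72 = 61209.07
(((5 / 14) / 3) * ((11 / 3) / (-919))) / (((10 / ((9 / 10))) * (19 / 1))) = -11 / 4889080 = -0.00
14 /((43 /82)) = 1148 /43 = 26.70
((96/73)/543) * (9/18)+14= 184998/13213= 14.00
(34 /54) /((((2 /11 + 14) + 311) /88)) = 16456 /96579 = 0.17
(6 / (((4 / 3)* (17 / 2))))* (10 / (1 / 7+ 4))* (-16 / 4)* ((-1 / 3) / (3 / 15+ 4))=0.41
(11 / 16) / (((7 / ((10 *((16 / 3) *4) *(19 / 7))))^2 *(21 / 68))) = 6912716800 / 453789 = 15233.33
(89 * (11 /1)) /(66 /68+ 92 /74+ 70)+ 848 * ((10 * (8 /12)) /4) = 1426.89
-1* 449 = -449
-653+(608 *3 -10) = 1161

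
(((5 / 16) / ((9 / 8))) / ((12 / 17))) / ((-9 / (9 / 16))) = -85 / 3456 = -0.02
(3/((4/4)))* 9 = 27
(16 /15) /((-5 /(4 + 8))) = -2.56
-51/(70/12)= -306/35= -8.74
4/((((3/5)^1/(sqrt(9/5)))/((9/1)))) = 36 * sqrt(5) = 80.50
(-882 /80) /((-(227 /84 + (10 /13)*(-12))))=-1.69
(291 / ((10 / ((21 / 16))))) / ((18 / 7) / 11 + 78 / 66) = 470547 / 17440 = 26.98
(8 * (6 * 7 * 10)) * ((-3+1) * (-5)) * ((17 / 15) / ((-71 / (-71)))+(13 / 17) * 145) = 63983360 / 17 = 3763727.06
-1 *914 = -914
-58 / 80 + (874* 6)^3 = 5768302671331 / 40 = 144207566783.28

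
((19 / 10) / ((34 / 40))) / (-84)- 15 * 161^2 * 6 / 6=-277613929 / 714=-388815.03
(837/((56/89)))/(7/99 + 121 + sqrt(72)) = 10.27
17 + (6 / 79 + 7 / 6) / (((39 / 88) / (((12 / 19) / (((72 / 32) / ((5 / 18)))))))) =4297097 / 249561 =17.22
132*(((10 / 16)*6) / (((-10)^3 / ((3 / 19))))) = -297 / 3800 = -0.08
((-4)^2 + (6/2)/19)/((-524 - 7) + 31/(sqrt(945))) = -154051065/5062591496 - 28551 * sqrt(105)/5062591496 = -0.03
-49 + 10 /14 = -338 /7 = -48.29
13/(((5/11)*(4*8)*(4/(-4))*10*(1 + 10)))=-13/1600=-0.01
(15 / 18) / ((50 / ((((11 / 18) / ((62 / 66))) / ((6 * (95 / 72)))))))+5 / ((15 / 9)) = 265171 / 88350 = 3.00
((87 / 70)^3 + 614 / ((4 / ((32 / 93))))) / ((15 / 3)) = 1746056779 / 159495000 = 10.95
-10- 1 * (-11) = 1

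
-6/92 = -3/46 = -0.07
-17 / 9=-1.89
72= 72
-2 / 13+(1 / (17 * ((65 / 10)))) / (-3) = -8 / 51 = -0.16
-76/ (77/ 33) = -228/ 7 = -32.57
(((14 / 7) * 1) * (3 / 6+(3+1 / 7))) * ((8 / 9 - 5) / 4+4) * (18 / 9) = 1819 / 42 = 43.31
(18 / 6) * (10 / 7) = 30 / 7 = 4.29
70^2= 4900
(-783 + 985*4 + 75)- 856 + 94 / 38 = 45191 / 19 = 2378.47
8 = 8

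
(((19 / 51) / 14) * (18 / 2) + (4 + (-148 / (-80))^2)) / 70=364711 / 3332000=0.11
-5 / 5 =-1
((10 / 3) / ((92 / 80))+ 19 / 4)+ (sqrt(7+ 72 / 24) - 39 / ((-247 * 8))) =sqrt(10)+ 80425 / 10488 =10.83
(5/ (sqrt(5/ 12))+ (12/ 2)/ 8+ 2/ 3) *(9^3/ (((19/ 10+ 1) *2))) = 20655/ 116+ 7290 *sqrt(15)/ 29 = 1151.65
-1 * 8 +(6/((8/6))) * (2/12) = -29/4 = -7.25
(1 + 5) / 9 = 2 / 3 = 0.67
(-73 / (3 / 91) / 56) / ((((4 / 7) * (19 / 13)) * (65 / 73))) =-484939 / 9120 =-53.17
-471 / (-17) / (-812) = -471 / 13804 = -0.03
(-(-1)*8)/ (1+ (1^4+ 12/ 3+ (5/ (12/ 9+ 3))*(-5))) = 104/ 3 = 34.67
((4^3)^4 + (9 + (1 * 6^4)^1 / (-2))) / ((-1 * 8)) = -16776577 / 8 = -2097072.12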